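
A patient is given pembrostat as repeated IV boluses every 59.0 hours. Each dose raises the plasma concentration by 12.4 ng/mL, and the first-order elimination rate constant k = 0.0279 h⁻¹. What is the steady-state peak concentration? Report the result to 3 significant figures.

Fraction remaining after one interval: e^(−kτ) = e^(−0.02790 × 59.0) = 0.1928
R = 1 / (1 − 0.1928) = 1.239
Css,max = 12.4 × 1.239 ≈ 15.4 ng/mL

15.4 ng/mL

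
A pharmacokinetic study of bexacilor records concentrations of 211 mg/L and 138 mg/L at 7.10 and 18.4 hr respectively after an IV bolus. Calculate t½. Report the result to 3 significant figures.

18.4 hours

k = ln(C₁/C₂) / (t₂ − t₁) = ln(211/138) / (18.4 − 7.10)
  = 0.4246 / 11.30 = 0.03758 hr⁻¹
t½ = ln 2 / k = ln 2 / 0.03758 ≈ 18.4 hours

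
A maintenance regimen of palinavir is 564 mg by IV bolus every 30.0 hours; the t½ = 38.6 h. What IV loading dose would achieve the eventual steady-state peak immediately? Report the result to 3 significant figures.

k = ln 2 / 38.6 = 0.01796 h⁻¹
Accumulation ratio R = 1 / (1 − e^(−kτ)) = 1 / (1 − e^(−0.01796×30.0)) = 1 / (1 − 0.5835) = 2.401
Loading dose = maintenance dose × R = 564 × 2.401 ≈ 1350 mg

1350 mg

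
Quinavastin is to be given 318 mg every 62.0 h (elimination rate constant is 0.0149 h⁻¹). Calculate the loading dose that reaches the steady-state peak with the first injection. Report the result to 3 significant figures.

527 mg

Accumulation ratio R = 1 / (1 − e^(−kτ)) = 1 / (1 − e^(−0.01490×62.0)) = 1 / (1 − 0.3970) = 1.658
Loading dose = maintenance dose × R = 318 × 1.658 ≈ 527 mg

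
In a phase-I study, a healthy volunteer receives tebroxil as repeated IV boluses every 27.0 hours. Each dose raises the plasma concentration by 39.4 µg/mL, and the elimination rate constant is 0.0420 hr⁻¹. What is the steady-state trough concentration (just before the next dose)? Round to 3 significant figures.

Fraction remaining after one interval: e^(−kτ) = e^(−0.04200 × 27.0) = 0.3217
R = 1 / (1 − 0.3217) = 1.474
Css,max = 39.4 × 1.474 = 58.09 µg/mL
Css,min = Css,max × e^(−kτ) = 58.09 × 0.3217 ≈ 18.7 µg/mL

18.7 µg/mL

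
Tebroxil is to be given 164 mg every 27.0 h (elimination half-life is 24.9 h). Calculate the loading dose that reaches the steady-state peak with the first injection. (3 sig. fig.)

310 mg

k = ln 2 / 24.9 = 0.02784 h⁻¹
Accumulation ratio R = 1 / (1 − e^(−kτ)) = 1 / (1 − e^(−0.02784×27.0)) = 1 / (1 − 0.4716) = 1.893
Loading dose = maintenance dose × R = 164 × 1.893 ≈ 310 mg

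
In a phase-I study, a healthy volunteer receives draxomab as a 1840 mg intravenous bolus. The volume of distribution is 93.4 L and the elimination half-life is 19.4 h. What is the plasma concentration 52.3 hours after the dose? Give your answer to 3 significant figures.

C₀ = dose / V = 1840 / 93.4 = 19.70 mg/L
k = ln 2 / 19.4 = 0.03573 h⁻¹
C(t) = C₀ e^(−kt) = 19.70 × e^(−0.03573 × 52.3) = 19.70 × e^(−1.869) = 19.70 × 0.1543 ≈ 3.04 mg/L

3.04 mg/L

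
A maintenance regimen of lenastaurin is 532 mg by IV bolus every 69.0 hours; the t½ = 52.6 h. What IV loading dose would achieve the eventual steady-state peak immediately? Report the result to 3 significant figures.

891 mg

k = ln 2 / 52.6 = 0.01318 h⁻¹
Accumulation ratio R = 1 / (1 − e^(−kτ)) = 1 / (1 − e^(−0.01318×69.0)) = 1 / (1 − 0.4028) = 1.675
Loading dose = maintenance dose × R = 532 × 1.675 ≈ 891 mg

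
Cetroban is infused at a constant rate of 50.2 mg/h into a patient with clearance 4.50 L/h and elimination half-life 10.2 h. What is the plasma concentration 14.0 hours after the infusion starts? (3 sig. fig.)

Css = rate / CL = 50.2 / 4.50 = 11.16 mg/L
k = ln 2 / 10.2 = 0.06796 h⁻¹
C(t) = Css (1 − e^(−kt)) = 11.16 × (1 − e^(−0.9514)) = 11.16 × 0.6138 ≈ 6.85 mg/L

6.85 mg/L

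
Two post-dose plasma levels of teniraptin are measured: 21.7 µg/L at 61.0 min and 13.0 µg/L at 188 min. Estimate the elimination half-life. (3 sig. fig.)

172 minutes

k = ln(C₁/C₂) / (t₂ − t₁) = ln(21.7/13.0) / (188 − 61.0)
  = 0.5124 / 127.0 = 0.004034 min⁻¹
t½ = ln 2 / k = ln 2 / 0.004034 ≈ 172 minutes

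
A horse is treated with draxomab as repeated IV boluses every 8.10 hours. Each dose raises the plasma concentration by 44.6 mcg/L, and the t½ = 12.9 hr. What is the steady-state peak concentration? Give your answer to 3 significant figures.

126 mcg/L

k = ln 2 / 12.9 = 0.05373 hr⁻¹
Fraction remaining after one interval: e^(−kτ) = e^(−0.05373 × 8.10) = 0.6471
R = 1 / (1 − 0.6471) = 2.834
Css,max = 44.6 × 2.834 ≈ 126 mcg/L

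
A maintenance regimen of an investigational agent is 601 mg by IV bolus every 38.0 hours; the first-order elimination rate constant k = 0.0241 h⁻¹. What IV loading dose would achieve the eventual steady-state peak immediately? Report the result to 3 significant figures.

1000 mg

Accumulation ratio R = 1 / (1 − e^(−kτ)) = 1 / (1 − e^(−0.02410×38.0)) = 1 / (1 − 0.4002) = 1.667
Loading dose = maintenance dose × R = 601 × 1.667 ≈ 1000 mg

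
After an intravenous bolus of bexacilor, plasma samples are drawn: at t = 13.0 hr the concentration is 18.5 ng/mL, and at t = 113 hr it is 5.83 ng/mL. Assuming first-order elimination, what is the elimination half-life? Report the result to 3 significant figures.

k = ln(C₁/C₂) / (t₂ − t₁) = ln(18.5/5.83) / (113 − 13.0)
  = 1.155 / 100.0 = 0.01155 hr⁻¹
t½ = ln 2 / k = ln 2 / 0.01155 ≈ 60.0 hours

60.0 hours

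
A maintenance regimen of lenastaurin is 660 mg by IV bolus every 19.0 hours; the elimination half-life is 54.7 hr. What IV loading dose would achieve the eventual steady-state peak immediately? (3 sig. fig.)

k = ln 2 / 54.7 = 0.01267 hr⁻¹
Accumulation ratio R = 1 / (1 − e^(−kτ)) = 1 / (1 − e^(−0.01267×19.0)) = 1 / (1 − 0.7860) = 4.673
Loading dose = maintenance dose × R = 660 × 4.673 ≈ 3080 mg

3080 mg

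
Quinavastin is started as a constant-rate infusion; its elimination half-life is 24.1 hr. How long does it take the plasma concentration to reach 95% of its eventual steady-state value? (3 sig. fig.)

k = ln 2 / 24.1 = 0.02876 hr⁻¹
f = 1 − e^(−kt)  ⇒  t = −ln(1 − f) / k
t = −ln(1 − 0.95) / 0.02876 = 2.996 / 0.02876 ≈ 104 hours

104 hours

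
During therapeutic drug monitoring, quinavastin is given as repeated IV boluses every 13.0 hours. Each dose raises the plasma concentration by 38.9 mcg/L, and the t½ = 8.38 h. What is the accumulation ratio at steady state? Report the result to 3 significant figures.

1.52

k = ln 2 / 8.38 = 0.08271 h⁻¹
Fraction remaining after one interval: e^(−kτ) = e^(−0.08271 × 13.0) = 0.3412
R = 1 / (1 − 0.3412) = 1 / 0.6588 ≈ 1.52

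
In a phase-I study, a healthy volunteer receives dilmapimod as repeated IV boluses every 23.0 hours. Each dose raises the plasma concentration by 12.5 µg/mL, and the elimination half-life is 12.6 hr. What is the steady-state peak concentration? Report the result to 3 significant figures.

17.4 µg/mL

k = ln 2 / 12.6 = 0.05501 hr⁻¹
Fraction remaining after one interval: e^(−kτ) = e^(−0.05501 × 23.0) = 0.2822
R = 1 / (1 − 0.2822) = 1.393
Css,max = 12.5 × 1.393 ≈ 17.4 µg/mL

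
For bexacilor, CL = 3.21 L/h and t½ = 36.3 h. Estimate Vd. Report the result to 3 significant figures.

k = ln 2 / t½ = ln 2 / 36.3 = 0.01909 h⁻¹
V = CL / k = 3.21 / 0.01909 ≈ 168 L

168 L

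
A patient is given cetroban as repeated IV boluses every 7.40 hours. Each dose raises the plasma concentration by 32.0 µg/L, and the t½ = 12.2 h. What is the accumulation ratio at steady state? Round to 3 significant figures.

2.91

k = ln 2 / 12.2 = 0.05682 h⁻¹
Fraction remaining after one interval: e^(−kτ) = e^(−0.05682 × 7.40) = 0.6568
R = 1 / (1 − 0.6568) = 1 / 0.3432 ≈ 2.91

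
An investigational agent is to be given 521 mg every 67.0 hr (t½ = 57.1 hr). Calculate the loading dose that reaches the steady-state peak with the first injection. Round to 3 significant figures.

k = ln 2 / 57.1 = 0.01214 hr⁻¹
Accumulation ratio R = 1 / (1 − e^(−kτ)) = 1 / (1 − e^(−0.01214×67.0)) = 1 / (1 − 0.4434) = 1.797
Loading dose = maintenance dose × R = 521 × 1.797 ≈ 936 mg

936 mg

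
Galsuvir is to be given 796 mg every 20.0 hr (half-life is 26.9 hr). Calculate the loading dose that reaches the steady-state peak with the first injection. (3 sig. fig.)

1980 mg

k = ln 2 / 26.9 = 0.02577 hr⁻¹
Accumulation ratio R = 1 / (1 − e^(−kτ)) = 1 / (1 − e^(−0.02577×20.0)) = 1 / (1 − 0.5973) = 2.483
Loading dose = maintenance dose × R = 796 × 2.483 ≈ 1980 mg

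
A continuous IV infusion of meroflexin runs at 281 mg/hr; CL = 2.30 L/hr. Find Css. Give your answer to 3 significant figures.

122 mg/L

Css = infusion rate / CL = 281 / 2.30 ≈ 122 mg/L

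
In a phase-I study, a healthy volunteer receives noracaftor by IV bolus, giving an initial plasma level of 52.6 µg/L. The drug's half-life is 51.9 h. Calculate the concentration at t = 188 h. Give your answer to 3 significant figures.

k = ln 2 / 51.9 = 0.01336 h⁻¹
188 h is 3.622 half-lives, so C = 52.6 × (1/2)^3.622 = 52.6 × 0.08120 ≈ 4.27 µg/L

4.27 µg/L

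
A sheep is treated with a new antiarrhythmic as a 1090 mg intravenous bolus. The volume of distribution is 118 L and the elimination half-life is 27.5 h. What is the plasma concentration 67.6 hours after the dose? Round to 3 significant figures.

C₀ = dose / V = 1090 / 118 = 9.237 µg/mL
k = ln 2 / 27.5 = 0.02521 h⁻¹
C(t) = C₀ e^(−kt) = 9.237 × e^(−0.02521 × 67.6) = 9.237 × e^(−1.704) = 9.237 × 0.1820 ≈ 1.68 µg/mL

1.68 µg/mL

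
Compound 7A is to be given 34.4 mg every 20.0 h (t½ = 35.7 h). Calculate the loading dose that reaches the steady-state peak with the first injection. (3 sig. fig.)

107 mg

k = ln 2 / 35.7 = 0.01942 h⁻¹
Accumulation ratio R = 1 / (1 − e^(−kτ)) = 1 / (1 − e^(−0.01942×20.0)) = 1 / (1 − 0.6782) = 3.107
Loading dose = maintenance dose × R = 34.4 × 3.107 ≈ 107 mg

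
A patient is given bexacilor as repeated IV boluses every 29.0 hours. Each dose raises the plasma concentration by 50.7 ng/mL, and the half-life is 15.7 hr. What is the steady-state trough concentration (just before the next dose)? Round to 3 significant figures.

19.5 ng/mL

k = ln 2 / 15.7 = 0.04415 hr⁻¹
Fraction remaining after one interval: e^(−kτ) = e^(−0.04415 × 29.0) = 0.2779
R = 1 / (1 − 0.2779) = 1.385
Css,max = 50.7 × 1.385 = 70.22 ng/mL
Css,min = Css,max × e^(−kτ) = 70.22 × 0.2779 ≈ 19.5 ng/mL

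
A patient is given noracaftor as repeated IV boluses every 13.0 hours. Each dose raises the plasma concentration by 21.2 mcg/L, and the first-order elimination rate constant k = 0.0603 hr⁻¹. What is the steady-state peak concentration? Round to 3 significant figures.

39.0 mcg/L

Fraction remaining after one interval: e^(−kτ) = e^(−0.06030 × 13.0) = 0.4566
R = 1 / (1 − 0.4566) = 1.840
Css,max = 21.2 × 1.840 ≈ 39.0 mcg/L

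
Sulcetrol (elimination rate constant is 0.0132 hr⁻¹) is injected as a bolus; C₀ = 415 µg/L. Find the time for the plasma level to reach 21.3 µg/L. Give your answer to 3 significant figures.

225 hours

C(t) = C₀ e^(−kt)  ⇒  t = ln(C₀/C) / k
t = ln(415/21.3) / 0.01320 = 2.970 / 0.01320 ≈ 225 hours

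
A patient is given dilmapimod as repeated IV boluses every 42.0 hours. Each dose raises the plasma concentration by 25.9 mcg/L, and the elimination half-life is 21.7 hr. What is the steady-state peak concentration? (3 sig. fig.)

35.1 mcg/L

k = ln 2 / 21.7 = 0.03194 hr⁻¹
Fraction remaining after one interval: e^(−kτ) = e^(−0.03194 × 42.0) = 0.2614
R = 1 / (1 − 0.2614) = 1.354
Css,max = 25.9 × 1.354 ≈ 35.1 mcg/L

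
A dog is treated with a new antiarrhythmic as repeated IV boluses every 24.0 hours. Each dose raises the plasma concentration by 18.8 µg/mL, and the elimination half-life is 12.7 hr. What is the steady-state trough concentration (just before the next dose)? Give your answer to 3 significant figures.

6.95 µg/mL

k = ln 2 / 12.7 = 0.05458 hr⁻¹
Fraction remaining after one interval: e^(−kτ) = e^(−0.05458 × 24.0) = 0.2699
R = 1 / (1 − 0.2699) = 1.370
Css,max = 18.8 × 1.370 = 25.75 µg/mL
Css,min = Css,max × e^(−kτ) = 25.75 × 0.2699 ≈ 6.95 µg/mL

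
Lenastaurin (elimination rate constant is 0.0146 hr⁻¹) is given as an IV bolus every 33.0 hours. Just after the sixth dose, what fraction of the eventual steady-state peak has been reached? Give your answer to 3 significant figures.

0.944

f_n = 1 − e^(−nkτ) = 1 − e^(−6 × 0.01460 × 33.0) = 1 − e^(−2.891) = 1 − 0.05553 ≈ 0.944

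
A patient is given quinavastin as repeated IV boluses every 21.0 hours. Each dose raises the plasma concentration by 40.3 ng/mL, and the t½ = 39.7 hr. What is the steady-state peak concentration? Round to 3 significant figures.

131 ng/mL

k = ln 2 / 39.7 = 0.01746 hr⁻¹
Fraction remaining after one interval: e^(−kτ) = e^(−0.01746 × 21.0) = 0.6931
R = 1 / (1 − 0.6931) = 3.258
Css,max = 40.3 × 3.258 ≈ 131 ng/mL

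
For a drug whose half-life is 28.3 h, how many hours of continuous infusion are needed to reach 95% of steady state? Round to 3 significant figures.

k = ln 2 / 28.3 = 0.02449 h⁻¹
f = 1 − e^(−kt)  ⇒  t = −ln(1 − f) / k
t = −ln(1 − 0.95) / 0.02449 = 2.996 / 0.02449 ≈ 122 hours

122 hours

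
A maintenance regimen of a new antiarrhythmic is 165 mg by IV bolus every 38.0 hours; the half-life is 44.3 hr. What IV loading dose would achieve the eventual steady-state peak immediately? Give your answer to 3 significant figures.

368 mg

k = ln 2 / 44.3 = 0.01565 hr⁻¹
Accumulation ratio R = 1 / (1 − e^(−kτ)) = 1 / (1 − e^(−0.01565×38.0)) = 1 / (1 − 0.5518) = 2.231
Loading dose = maintenance dose × R = 165 × 2.231 ≈ 368 mg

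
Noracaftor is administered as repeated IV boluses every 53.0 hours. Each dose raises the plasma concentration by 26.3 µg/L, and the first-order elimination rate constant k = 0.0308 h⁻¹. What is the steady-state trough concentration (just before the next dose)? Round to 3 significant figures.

6.39 µg/L

Fraction remaining after one interval: e^(−kτ) = e^(−0.03080 × 53.0) = 0.1955
R = 1 / (1 − 0.1955) = 1.243
Css,max = 26.3 × 1.243 = 32.69 µg/L
Css,min = Css,max × e^(−kτ) = 32.69 × 0.1955 ≈ 6.39 µg/L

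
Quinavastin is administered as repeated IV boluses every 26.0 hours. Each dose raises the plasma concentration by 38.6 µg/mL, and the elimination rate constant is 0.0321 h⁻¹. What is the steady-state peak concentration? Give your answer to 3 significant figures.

Fraction remaining after one interval: e^(−kτ) = e^(−0.03210 × 26.0) = 0.4340
R = 1 / (1 − 0.4340) = 1.767
Css,max = 38.6 × 1.767 ≈ 68.2 µg/mL

68.2 µg/mL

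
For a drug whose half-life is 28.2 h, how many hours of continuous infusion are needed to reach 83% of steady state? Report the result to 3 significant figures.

k = ln 2 / 28.2 = 0.02458 h⁻¹
f = 1 − e^(−kt)  ⇒  t = −ln(1 − f) / k
t = −ln(1 − 0.83) / 0.02458 = 1.772 / 0.02458 ≈ 72.1 hours

72.1 hours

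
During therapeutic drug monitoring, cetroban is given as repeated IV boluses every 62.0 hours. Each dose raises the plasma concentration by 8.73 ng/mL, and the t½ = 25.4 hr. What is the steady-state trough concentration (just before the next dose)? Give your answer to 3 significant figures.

k = ln 2 / 25.4 = 0.02729 hr⁻¹
Fraction remaining after one interval: e^(−kτ) = e^(−0.02729 × 62.0) = 0.1842
R = 1 / (1 − 0.1842) = 1.226
Css,max = 8.73 × 1.226 = 10.70 ng/mL
Css,min = Css,max × e^(−kτ) = 10.70 × 0.1842 ≈ 1.97 ng/mL

1.97 ng/mL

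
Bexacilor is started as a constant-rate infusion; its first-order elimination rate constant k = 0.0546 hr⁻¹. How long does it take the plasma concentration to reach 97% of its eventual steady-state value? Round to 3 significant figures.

64.2 hours

f = 1 − e^(−kt)  ⇒  t = −ln(1 − f) / k
t = −ln(1 − 0.97) / 0.05460 = 3.507 / 0.05460 ≈ 64.2 hours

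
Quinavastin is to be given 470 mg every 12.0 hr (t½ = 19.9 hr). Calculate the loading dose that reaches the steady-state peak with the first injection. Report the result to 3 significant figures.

k = ln 2 / 19.9 = 0.03483 hr⁻¹
Accumulation ratio R = 1 / (1 − e^(−kτ)) = 1 / (1 − e^(−0.03483×12.0)) = 1 / (1 − 0.6584) = 2.927
Loading dose = maintenance dose × R = 470 × 2.927 ≈ 1380 mg

1380 mg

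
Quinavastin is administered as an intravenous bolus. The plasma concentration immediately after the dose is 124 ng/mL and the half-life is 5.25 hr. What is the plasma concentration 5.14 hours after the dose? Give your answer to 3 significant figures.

62.9 ng/mL

k = ln 2 / 5.25 = 0.1320 hr⁻¹
C(t) = C₀ e^(−kt) = 124 × e^(−0.1320 × 5.14) = 124 × e^(−0.6786) = 124 × 0.5073 ≈ 62.9 ng/mL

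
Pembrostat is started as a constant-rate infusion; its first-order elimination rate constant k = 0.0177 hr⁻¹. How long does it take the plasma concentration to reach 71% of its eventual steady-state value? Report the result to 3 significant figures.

69.9 hours

f = 1 − e^(−kt)  ⇒  t = −ln(1 − f) / k
t = −ln(1 − 0.71) / 0.01770 = 1.238 / 0.01770 ≈ 69.9 hours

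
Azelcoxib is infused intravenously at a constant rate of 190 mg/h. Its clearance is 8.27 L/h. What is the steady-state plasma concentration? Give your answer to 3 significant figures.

23.0 mg/L

Css = infusion rate / CL = 190 / 8.27 ≈ 23.0 mg/L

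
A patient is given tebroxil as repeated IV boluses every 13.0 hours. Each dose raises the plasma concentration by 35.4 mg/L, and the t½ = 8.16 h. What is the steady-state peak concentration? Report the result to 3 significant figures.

53.0 mg/L

k = ln 2 / 8.16 = 0.08494 h⁻¹
Fraction remaining after one interval: e^(−kτ) = e^(−0.08494 × 13.0) = 0.3314
R = 1 / (1 − 0.3314) = 1.496
Css,max = 35.4 × 1.496 ≈ 53.0 mg/L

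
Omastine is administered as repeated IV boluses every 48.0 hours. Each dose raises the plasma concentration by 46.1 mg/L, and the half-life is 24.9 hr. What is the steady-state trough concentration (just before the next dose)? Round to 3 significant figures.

16.4 mg/L

k = ln 2 / 24.9 = 0.02784 hr⁻¹
Fraction remaining after one interval: e^(−kτ) = e^(−0.02784 × 48.0) = 0.2628
R = 1 / (1 − 0.2628) = 1.357
Css,max = 46.1 × 1.357 = 62.54 mg/L
Css,min = Css,max × e^(−kτ) = 62.54 × 0.2628 ≈ 16.4 mg/L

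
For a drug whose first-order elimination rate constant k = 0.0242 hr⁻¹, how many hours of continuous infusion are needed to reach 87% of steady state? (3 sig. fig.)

84.3 hours

f = 1 − e^(−kt)  ⇒  t = −ln(1 − f) / k
t = −ln(1 − 0.87) / 0.02420 = 2.040 / 0.02420 ≈ 84.3 hours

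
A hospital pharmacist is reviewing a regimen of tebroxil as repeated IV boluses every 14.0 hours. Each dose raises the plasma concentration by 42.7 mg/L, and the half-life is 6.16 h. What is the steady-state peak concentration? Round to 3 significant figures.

k = ln 2 / 6.16 = 0.1125 h⁻¹
Fraction remaining after one interval: e^(−kτ) = e^(−0.1125 × 14.0) = 0.2069
R = 1 / (1 − 0.2069) = 1.261
Css,max = 42.7 × 1.261 ≈ 53.8 mg/L

53.8 mg/L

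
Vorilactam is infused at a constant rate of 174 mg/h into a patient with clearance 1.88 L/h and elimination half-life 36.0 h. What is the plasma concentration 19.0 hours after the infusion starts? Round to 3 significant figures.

28.4 mg/L

Css = rate / CL = 174 / 1.88 = 92.55 mg/L
k = ln 2 / 36.0 = 0.01925 h⁻¹
C(t) = Css (1 − e^(−kt)) = 92.55 × (1 − e^(−0.3658)) = 92.55 × 0.3064 ≈ 28.4 mg/L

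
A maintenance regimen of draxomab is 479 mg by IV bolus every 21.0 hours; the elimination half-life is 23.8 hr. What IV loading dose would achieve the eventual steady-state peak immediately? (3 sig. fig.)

k = ln 2 / 23.8 = 0.02912 hr⁻¹
Accumulation ratio R = 1 / (1 − e^(−kτ)) = 1 / (1 − e^(−0.02912×21.0)) = 1 / (1 − 0.5425) = 2.186
Loading dose = maintenance dose × R = 479 × 2.186 ≈ 1050 mg

1050 mg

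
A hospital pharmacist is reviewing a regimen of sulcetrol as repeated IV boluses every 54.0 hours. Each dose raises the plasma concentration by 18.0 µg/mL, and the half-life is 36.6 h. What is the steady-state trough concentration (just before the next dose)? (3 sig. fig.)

10.1 µg/mL

k = ln 2 / 36.6 = 0.01894 h⁻¹
Fraction remaining after one interval: e^(−kτ) = e^(−0.01894 × 54.0) = 0.3596
R = 1 / (1 − 0.3596) = 1.562
Css,max = 18.0 × 1.562 = 28.11 µg/mL
Css,min = Css,max × e^(−kτ) = 28.11 × 0.3596 ≈ 10.1 µg/mL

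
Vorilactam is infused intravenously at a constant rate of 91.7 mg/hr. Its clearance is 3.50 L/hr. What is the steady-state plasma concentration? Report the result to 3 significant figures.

Css = infusion rate / CL = 91.7 / 3.50 ≈ 26.2 µg/mL

26.2 µg/mL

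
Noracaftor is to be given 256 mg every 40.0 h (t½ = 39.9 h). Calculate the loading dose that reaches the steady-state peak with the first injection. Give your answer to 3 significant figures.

k = ln 2 / 39.9 = 0.01737 h⁻¹
Accumulation ratio R = 1 / (1 − e^(−kτ)) = 1 / (1 − e^(−0.01737×40.0)) = 1 / (1 − 0.4991) = 1.997
Loading dose = maintenance dose × R = 256 × 1.997 ≈ 511 mg

511 mg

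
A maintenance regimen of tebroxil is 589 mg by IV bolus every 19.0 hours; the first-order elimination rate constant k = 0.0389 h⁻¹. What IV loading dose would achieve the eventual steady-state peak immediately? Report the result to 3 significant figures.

1130 mg

Accumulation ratio R = 1 / (1 − e^(−kτ)) = 1 / (1 − e^(−0.03890×19.0)) = 1 / (1 − 0.4775) = 1.914
Loading dose = maintenance dose × R = 589 × 1.914 ≈ 1130 mg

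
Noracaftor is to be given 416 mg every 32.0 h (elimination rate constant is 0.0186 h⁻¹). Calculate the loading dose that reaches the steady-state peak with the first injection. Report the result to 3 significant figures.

927 mg

Accumulation ratio R = 1 / (1 − e^(−kτ)) = 1 / (1 − e^(−0.01860×32.0)) = 1 / (1 − 0.5515) = 2.229
Loading dose = maintenance dose × R = 416 × 2.229 ≈ 927 mg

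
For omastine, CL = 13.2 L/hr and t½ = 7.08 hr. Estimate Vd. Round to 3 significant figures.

k = ln 2 / t½ = ln 2 / 7.08 = 0.09790 hr⁻¹
V = CL / k = 13.2 / 0.09790 ≈ 135 L

135 L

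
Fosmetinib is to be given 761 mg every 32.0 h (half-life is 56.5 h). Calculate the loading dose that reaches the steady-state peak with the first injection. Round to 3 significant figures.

2340 mg

k = ln 2 / 56.5 = 0.01227 h⁻¹
Accumulation ratio R = 1 / (1 − e^(−kτ)) = 1 / (1 − e^(−0.01227×32.0)) = 1 / (1 − 0.6753) = 3.080
Loading dose = maintenance dose × R = 761 × 3.080 ≈ 2340 mg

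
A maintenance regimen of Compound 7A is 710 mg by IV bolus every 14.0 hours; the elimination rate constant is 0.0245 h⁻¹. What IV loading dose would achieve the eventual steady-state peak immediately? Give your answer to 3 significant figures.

Accumulation ratio R = 1 / (1 − e^(−kτ)) = 1 / (1 − e^(−0.02450×14.0)) = 1 / (1 − 0.7096) = 3.444
Loading dose = maintenance dose × R = 710 × 3.444 ≈ 2450 mg

2450 mg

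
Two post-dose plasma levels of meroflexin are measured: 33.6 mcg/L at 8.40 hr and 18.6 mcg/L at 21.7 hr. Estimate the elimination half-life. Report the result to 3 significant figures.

k = ln(C₁/C₂) / (t₂ − t₁) = ln(33.6/18.6) / (21.7 − 8.40)
  = 0.5914 / 13.30 = 0.04446 hr⁻¹
t½ = ln 2 / k = ln 2 / 0.04446 ≈ 15.6 hours

15.6 hours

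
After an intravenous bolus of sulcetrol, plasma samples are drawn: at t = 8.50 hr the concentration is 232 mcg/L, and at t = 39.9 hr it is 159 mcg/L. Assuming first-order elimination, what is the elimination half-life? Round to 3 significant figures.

57.6 hours

k = ln(C₁/C₂) / (t₂ − t₁) = ln(232/159) / (39.9 − 8.50)
  = 0.3778 / 31.40 = 0.01203 hr⁻¹
t½ = ln 2 / k = ln 2 / 0.01203 ≈ 57.6 hours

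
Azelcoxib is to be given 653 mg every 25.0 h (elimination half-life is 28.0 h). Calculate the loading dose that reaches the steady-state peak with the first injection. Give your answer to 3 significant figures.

1420 mg

k = ln 2 / 28.0 = 0.02476 h⁻¹
Accumulation ratio R = 1 / (1 − e^(−kτ)) = 1 / (1 − e^(−0.02476×25.0)) = 1 / (1 − 0.5385) = 2.167
Loading dose = maintenance dose × R = 653 × 2.167 ≈ 1420 mg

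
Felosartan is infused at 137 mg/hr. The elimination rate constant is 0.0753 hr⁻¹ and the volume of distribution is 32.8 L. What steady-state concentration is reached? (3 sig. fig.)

CL = k · V = 0.0753 × 32.8 = 2.470 L/hr
Css = rate / CL = 137 / 2.470 ≈ 55.5 mg/L

55.5 mg/L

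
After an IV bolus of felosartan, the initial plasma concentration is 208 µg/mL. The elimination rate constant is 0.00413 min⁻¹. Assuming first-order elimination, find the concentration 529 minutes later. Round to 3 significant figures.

C(t) = C₀ e^(−kt) = 208 × e^(−0.004130 × 529) = 208 × e^(−2.185) = 208 × 0.1125 ≈ 23.4 µg/mL

23.4 µg/mL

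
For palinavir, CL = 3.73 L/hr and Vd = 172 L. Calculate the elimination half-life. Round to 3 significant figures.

k = CL / V = 3.73 / 172 = 0.02169 hr⁻¹
t½ = ln 2 / k = ln 2 / 0.02169 ≈ 32.0 hours

32.0 hours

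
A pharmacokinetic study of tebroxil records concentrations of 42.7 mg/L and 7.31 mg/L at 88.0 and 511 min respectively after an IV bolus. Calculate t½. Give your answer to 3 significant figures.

166 minutes

k = ln(C₁/C₂) / (t₂ − t₁) = ln(42.7/7.31) / (511 − 88.0)
  = 1.765 / 423.0 = 0.004172 min⁻¹
t½ = ln 2 / k = ln 2 / 0.004172 ≈ 166 minutes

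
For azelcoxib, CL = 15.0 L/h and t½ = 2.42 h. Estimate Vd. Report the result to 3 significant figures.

52.4 L

k = ln 2 / t½ = ln 2 / 2.42 = 0.2864 h⁻¹
V = CL / k = 15.0 / 0.2864 ≈ 52.4 L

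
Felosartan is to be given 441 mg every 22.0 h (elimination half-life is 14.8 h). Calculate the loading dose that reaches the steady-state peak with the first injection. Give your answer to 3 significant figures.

686 mg

k = ln 2 / 14.8 = 0.04683 h⁻¹
Accumulation ratio R = 1 / (1 − e^(−kτ)) = 1 / (1 − e^(−0.04683×22.0)) = 1 / (1 − 0.3569) = 1.555
Loading dose = maintenance dose × R = 441 × 1.555 ≈ 686 mg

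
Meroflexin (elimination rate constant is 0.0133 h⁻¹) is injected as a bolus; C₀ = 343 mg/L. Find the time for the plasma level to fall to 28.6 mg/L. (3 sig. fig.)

C(t) = C₀ e^(−kt)  ⇒  t = ln(C₀/C) / k
t = ln(343/28.6) / 0.01330 = 2.484 / 0.01330 ≈ 187 hours

187 hours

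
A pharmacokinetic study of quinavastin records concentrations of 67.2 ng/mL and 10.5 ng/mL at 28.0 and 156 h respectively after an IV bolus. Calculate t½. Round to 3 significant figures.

47.8 hours

k = ln(C₁/C₂) / (t₂ − t₁) = ln(67.2/10.5) / (156 − 28.0)
  = 1.856 / 128.0 = 0.01450 h⁻¹
t½ = ln 2 / k = ln 2 / 0.01450 ≈ 47.8 hours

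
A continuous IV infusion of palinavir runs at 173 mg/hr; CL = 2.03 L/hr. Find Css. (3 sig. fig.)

85.2 mg/L

Css = infusion rate / CL = 173 / 2.03 ≈ 85.2 mg/L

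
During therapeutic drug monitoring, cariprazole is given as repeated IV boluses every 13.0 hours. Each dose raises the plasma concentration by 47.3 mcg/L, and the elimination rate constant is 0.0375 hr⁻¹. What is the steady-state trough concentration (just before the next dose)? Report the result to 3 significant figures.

Fraction remaining after one interval: e^(−kτ) = e^(−0.03750 × 13.0) = 0.6142
R = 1 / (1 − 0.6142) = 2.592
Css,max = 47.3 × 2.592 = 122.6 mcg/L
Css,min = Css,max × e^(−kτ) = 122.6 × 0.6142 ≈ 75.3 mcg/L

75.3 mcg/L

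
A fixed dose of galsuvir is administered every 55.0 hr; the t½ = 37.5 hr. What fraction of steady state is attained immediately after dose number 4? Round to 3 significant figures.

0.983

k = ln 2 / 37.5 = 0.01848 hr⁻¹
f_n = 1 − e^(−nkτ) = 1 − e^(−4 × 0.01848 × 55.0) = 1 − e^(−4.066) = 1 − 0.01714 ≈ 0.983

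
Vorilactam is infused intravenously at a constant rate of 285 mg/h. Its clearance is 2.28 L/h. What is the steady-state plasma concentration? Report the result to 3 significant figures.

125 mg/L

Css = infusion rate / CL = 285 / 2.28 ≈ 125 mg/L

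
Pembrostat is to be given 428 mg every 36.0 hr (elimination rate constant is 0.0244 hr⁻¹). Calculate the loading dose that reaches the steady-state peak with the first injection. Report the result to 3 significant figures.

732 mg

Accumulation ratio R = 1 / (1 − e^(−kτ)) = 1 / (1 − e^(−0.02440×36.0)) = 1 / (1 − 0.4154) = 1.711
Loading dose = maintenance dose × R = 428 × 1.711 ≈ 732 mg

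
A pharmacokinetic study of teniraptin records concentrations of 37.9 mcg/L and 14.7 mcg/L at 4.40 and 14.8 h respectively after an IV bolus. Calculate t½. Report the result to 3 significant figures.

7.61 hours

k = ln(C₁/C₂) / (t₂ − t₁) = ln(37.9/14.7) / (14.8 − 4.40)
  = 0.9471 / 10.40 = 0.09107 h⁻¹
t½ = ln 2 / k = ln 2 / 0.09107 ≈ 7.61 hours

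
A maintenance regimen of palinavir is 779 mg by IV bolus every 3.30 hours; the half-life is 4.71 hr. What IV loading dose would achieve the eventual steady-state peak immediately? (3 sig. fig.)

2020 mg

k = ln 2 / 4.71 = 0.1472 hr⁻¹
Accumulation ratio R = 1 / (1 − e^(−kτ)) = 1 / (1 − e^(−0.1472×3.30)) = 1 / (1 − 0.6153) = 2.599
Loading dose = maintenance dose × R = 779 × 2.599 ≈ 2020 mg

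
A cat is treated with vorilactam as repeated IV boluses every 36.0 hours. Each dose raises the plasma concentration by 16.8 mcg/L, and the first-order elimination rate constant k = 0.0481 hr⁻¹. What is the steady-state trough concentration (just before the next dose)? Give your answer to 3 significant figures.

3.61 mcg/L

Fraction remaining after one interval: e^(−kτ) = e^(−0.04810 × 36.0) = 0.1770
R = 1 / (1 − 0.1770) = 1.215
Css,max = 16.8 × 1.215 = 20.41 mcg/L
Css,min = Css,max × e^(−kτ) = 20.41 × 0.1770 ≈ 3.61 mcg/L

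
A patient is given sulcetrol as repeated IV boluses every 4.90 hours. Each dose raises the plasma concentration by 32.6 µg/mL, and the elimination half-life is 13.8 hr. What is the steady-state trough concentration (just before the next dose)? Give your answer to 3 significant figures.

k = ln 2 / 13.8 = 0.05023 hr⁻¹
Fraction remaining after one interval: e^(−kτ) = e^(−0.05023 × 4.90) = 0.7818
R = 1 / (1 − 0.7818) = 4.584
Css,max = 32.6 × 4.584 = 149.4 µg/mL
Css,min = Css,max × e^(−kτ) = 149.4 × 0.7818 ≈ 117 µg/mL

117 µg/mL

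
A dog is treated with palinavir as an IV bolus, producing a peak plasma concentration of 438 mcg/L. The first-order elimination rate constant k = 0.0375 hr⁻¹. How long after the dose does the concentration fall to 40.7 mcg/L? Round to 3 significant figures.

C(t) = C₀ e^(−kt)  ⇒  t = ln(C₀/C) / k
t = ln(438/40.7) / 0.03750 = 2.376 / 0.03750 ≈ 63.4 hours

63.4 hours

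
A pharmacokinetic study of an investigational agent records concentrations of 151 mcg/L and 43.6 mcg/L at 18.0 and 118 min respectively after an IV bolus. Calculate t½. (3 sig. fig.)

k = ln(C₁/C₂) / (t₂ − t₁) = ln(151/43.6) / (118 − 18.0)
  = 1.242 / 100.0 = 0.01242 min⁻¹
t½ = ln 2 / k = ln 2 / 0.01242 ≈ 55.8 minutes

55.8 minutes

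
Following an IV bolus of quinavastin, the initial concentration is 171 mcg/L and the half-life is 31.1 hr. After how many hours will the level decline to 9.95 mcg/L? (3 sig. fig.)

128 hours

k = ln 2 / 31.1 = 0.02229 hr⁻¹
C(t) = C₀ e^(−kt)  ⇒  t = ln(C₀/C) / k
t = ln(171/9.95) / 0.02229 = 2.844 / 0.02229 ≈ 128 hours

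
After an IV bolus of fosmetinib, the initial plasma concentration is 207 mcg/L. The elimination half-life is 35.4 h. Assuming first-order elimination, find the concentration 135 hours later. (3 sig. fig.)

14.7 mcg/L

k = ln 2 / 35.4 = 0.01958 h⁻¹
135 h is 3.814 half-lives, so C = 207 × (1/2)^3.814 = 207 × 0.07112 ≈ 14.7 mcg/L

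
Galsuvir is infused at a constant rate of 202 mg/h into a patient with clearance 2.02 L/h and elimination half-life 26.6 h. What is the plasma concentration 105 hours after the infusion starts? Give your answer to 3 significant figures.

Css = rate / CL = 202 / 2.02 = 100.0 mg/L
k = ln 2 / 26.6 = 0.02606 h⁻¹
C(t) = Css (1 − e^(−kt)) = 100.0 × (1 − e^(−2.736)) = 100.0 × 0.9352 ≈ 93.5 mg/L

93.5 mg/L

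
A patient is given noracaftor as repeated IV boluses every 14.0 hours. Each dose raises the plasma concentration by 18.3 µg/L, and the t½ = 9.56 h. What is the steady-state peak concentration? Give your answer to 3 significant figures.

k = ln 2 / 9.56 = 0.07250 h⁻¹
Fraction remaining after one interval: e^(−kτ) = e^(−0.07250 × 14.0) = 0.3624
R = 1 / (1 − 0.3624) = 1.568
Css,max = 18.3 × 1.568 ≈ 28.7 µg/L

28.7 µg/L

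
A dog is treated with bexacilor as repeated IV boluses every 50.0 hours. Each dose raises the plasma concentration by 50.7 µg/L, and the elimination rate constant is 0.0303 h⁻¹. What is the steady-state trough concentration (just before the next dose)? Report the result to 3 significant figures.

14.3 µg/L

Fraction remaining after one interval: e^(−kτ) = e^(−0.03030 × 50.0) = 0.2198
R = 1 / (1 − 0.2198) = 1.282
Css,max = 50.7 × 1.282 = 64.98 µg/L
Css,min = Css,max × e^(−kτ) = 64.98 × 0.2198 ≈ 14.3 µg/L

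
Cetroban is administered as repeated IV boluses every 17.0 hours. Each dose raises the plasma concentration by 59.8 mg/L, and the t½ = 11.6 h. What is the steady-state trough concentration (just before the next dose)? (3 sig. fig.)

33.9 mg/L

k = ln 2 / 11.6 = 0.05975 h⁻¹
Fraction remaining after one interval: e^(−kτ) = e^(−0.05975 × 17.0) = 0.3621
R = 1 / (1 − 0.3621) = 1.568
Css,max = 59.8 × 1.568 = 93.75 mg/L
Css,min = Css,max × e^(−kτ) = 93.75 × 0.3621 ≈ 33.9 mg/L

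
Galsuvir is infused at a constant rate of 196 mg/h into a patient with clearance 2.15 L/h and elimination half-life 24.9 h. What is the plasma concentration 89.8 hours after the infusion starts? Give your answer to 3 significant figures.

Css = rate / CL = 196 / 2.15 = 91.16 µg/mL
k = ln 2 / 24.9 = 0.02784 h⁻¹
C(t) = Css (1 − e^(−kt)) = 91.16 × (1 − e^(−2.500)) = 91.16 × 0.9179 ≈ 83.7 µg/mL

83.7 µg/mL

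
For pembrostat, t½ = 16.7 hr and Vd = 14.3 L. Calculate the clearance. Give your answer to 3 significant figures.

k = ln 2 / t½ = ln 2 / 16.7 = 0.04151 hr⁻¹
CL = k · V = 0.04151 × 14.3 ≈ 0.594 L/hr

0.594 L/hr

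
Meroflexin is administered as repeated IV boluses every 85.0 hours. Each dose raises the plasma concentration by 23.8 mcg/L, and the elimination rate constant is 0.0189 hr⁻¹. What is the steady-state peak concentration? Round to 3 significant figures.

Fraction remaining after one interval: e^(−kτ) = e^(−0.01890 × 85.0) = 0.2006
R = 1 / (1 − 0.2006) = 1.251
Css,max = 23.8 × 1.251 ≈ 29.8 mcg/L

29.8 mcg/L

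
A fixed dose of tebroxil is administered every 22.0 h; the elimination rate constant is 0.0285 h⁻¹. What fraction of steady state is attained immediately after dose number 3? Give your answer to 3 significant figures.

0.848

f_n = 1 − e^(−nkτ) = 1 − e^(−3 × 0.02850 × 22.0) = 1 − e^(−1.881) = 1 − 0.1524 ≈ 0.848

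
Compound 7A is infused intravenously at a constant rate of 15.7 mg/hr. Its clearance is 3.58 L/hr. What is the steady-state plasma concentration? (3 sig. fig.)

4.39 µg/mL

Css = infusion rate / CL = 15.7 / 3.58 ≈ 4.39 µg/mL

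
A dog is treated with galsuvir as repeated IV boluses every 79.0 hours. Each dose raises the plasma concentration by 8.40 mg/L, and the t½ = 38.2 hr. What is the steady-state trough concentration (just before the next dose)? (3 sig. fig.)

k = ln 2 / 38.2 = 0.01815 hr⁻¹
Fraction remaining after one interval: e^(−kτ) = e^(−0.01815 × 79.0) = 0.2385
R = 1 / (1 − 0.2385) = 1.313
Css,max = 8.40 × 1.313 = 11.03 mg/L
Css,min = Css,max × e^(−kτ) = 11.03 × 0.2385 ≈ 2.63 mg/L

2.63 mg/L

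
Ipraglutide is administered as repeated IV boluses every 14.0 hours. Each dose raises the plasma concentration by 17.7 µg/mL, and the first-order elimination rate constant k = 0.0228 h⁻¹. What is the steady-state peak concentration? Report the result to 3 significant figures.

64.8 µg/mL

Fraction remaining after one interval: e^(−kτ) = e^(−0.02280 × 14.0) = 0.7267
R = 1 / (1 − 0.7267) = 3.659
Css,max = 17.7 × 3.659 ≈ 64.8 µg/mL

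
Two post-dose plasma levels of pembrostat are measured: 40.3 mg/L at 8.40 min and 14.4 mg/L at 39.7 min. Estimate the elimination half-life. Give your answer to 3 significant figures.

k = ln(C₁/C₂) / (t₂ − t₁) = ln(40.3/14.4) / (39.7 − 8.40)
  = 1.029 / 31.30 = 0.03288 min⁻¹
t½ = ln 2 / k = ln 2 / 0.03288 ≈ 21.1 minutes

21.1 minutes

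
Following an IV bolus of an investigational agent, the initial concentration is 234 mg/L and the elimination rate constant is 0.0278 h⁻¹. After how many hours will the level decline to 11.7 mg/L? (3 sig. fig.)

C(t) = C₀ e^(−kt)  ⇒  t = ln(C₀/C) / k
t = ln(234/11.7) / 0.02780 = 2.996 / 0.02780 ≈ 108 hours

108 hours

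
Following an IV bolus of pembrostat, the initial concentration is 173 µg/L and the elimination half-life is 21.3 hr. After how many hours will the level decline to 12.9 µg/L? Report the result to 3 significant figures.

k = ln 2 / 21.3 = 0.03254 hr⁻¹
C(t) = C₀ e^(−kt)  ⇒  t = ln(C₀/C) / k
t = ln(173/12.9) / 0.03254 = 2.596 / 0.03254 ≈ 79.8 hours

79.8 hours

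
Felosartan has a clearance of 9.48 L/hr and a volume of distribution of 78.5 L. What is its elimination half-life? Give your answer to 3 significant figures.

5.74 hours

k = CL / V = 9.48 / 78.5 = 0.1208 hr⁻¹
t½ = ln 2 / k = ln 2 / 0.1208 ≈ 5.74 hours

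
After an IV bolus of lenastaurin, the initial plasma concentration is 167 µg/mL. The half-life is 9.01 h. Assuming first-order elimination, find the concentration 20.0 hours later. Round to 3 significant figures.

k = ln 2 / 9.01 = 0.07693 h⁻¹
20.0 h is 2.220 half-lives, so C = 167 × (1/2)^2.220 = 167 × 0.2147 ≈ 35.9 µg/mL

35.9 µg/mL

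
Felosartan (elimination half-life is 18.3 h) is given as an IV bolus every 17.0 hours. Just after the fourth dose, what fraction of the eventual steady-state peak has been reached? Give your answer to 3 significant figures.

k = ln 2 / 18.3 = 0.03788 h⁻¹
f_n = 1 − e^(−nkτ) = 1 − e^(−4 × 0.03788 × 17.0) = 1 − e^(−2.576) = 1 − 0.07611 ≈ 0.924

0.924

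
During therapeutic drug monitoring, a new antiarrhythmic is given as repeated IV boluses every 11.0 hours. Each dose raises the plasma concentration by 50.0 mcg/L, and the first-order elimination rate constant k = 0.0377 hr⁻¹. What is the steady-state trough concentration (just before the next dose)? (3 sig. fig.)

Fraction remaining after one interval: e^(−kτ) = e^(−0.03770 × 11.0) = 0.6605
R = 1 / (1 − 0.6605) = 2.946
Css,max = 50.0 × 2.946 = 147.3 mcg/L
Css,min = Css,max × e^(−kτ) = 147.3 × 0.6605 ≈ 97.3 mcg/L

97.3 mcg/L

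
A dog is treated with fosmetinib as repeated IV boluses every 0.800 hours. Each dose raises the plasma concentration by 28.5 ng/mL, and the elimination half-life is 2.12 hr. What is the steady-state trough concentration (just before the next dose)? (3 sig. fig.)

95.3 ng/mL

k = ln 2 / 2.12 = 0.3270 hr⁻¹
Fraction remaining after one interval: e^(−kτ) = e^(−0.3270 × 0.800) = 0.7698
R = 1 / (1 − 0.7698) = 4.345
Css,max = 28.5 × 4.345 = 123.8 ng/mL
Css,min = Css,max × e^(−kτ) = 123.8 × 0.7698 ≈ 95.3 ng/mL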